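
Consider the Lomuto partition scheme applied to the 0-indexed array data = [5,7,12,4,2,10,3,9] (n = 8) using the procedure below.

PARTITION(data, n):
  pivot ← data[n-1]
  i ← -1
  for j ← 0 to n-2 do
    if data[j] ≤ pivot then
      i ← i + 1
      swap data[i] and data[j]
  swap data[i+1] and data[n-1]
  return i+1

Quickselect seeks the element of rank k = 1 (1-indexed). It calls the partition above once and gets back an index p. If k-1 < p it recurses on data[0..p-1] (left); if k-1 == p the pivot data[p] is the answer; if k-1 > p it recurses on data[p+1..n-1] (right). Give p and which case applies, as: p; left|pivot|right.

pivot = data[7] = 9; i = -1
j=0: data[0]=5 ≤ 9 → i=0, swap data[0],data[0] (no change) → [5,7,12,4,2,10,3,9]
j=1: data[1]=7 ≤ 9 → i=1, swap data[1],data[1] (no change) → [5,7,12,4,2,10,3,9]
j=2: data[2]=12 > 9 → no swap
j=3: data[3]=4 ≤ 9 → i=2, swap data[2],data[3] → [5,7,4,12,2,10,3,9]
j=4: data[4]=2 ≤ 9 → i=3, swap data[3],data[4] → [5,7,4,2,12,10,3,9]
j=5: data[5]=10 > 9 → no swap
j=6: data[6]=3 ≤ 9 → i=4, swap data[4],data[6] → [5,7,4,2,3,10,12,9]
final swap data[5],data[7] → [5,7,4,2,3,9,12,10]; return 5
p = 5; k-1 = 0 < 5 ⇒ left

5; left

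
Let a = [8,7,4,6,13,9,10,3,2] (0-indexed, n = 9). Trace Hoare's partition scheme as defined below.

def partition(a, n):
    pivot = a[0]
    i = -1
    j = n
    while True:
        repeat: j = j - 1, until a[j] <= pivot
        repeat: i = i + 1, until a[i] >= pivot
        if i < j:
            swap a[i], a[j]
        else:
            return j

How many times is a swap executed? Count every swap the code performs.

pivot = a[0] = 8; i = -1, j = 9
j→8 (a[8]=2≤8), i→0 (a[0]=8≥8); i<j, swap → [2,7,4,6,13,9,10,3,8]
j→7 (a[7]=3≤8), i→4 (a[4]=13≥8); i<j, swap → [2,7,4,6,3,9,10,13,8]
j→4, i→5; i≥j, return j=4. a = [2,7,4,6,3,9,10,13,8]

2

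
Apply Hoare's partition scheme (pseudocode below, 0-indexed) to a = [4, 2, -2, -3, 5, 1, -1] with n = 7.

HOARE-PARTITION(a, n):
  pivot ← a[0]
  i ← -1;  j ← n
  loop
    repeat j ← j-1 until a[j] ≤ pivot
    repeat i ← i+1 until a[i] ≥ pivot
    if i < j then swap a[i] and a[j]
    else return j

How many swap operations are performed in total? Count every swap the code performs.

pivot = a[0] = 4; i = -1, j = 7
j→6 (a[6]=-1≤4), i→0 (a[0]=4≥4); i<j, swap → [-1, 2, -2, -3, 5, 1, 4]
j→5 (a[5]=1≤4), i→4 (a[4]=5≥4); i<j, swap → [-1, 2, -2, -3, 1, 5, 4]
j→4, i→5; i≥j, return j=4. a = [-1, 2, -2, -3, 1, 5, 4]

2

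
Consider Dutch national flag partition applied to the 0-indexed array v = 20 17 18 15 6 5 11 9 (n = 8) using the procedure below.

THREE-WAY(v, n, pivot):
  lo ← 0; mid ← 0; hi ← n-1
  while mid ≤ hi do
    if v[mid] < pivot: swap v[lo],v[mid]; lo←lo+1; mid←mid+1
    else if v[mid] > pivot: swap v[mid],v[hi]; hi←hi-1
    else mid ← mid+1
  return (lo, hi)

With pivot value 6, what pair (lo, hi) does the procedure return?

lo=0 mid=0 hi=7
20>6: swap(0,7), hi=6 ⇒ 9 17 18 15 6 5 11 20
9>6: swap(0,6), hi=5 ⇒ 11 17 18 15 6 5 9 20
11>6: swap(0,5), hi=4 ⇒ 5 17 18 15 6 11 9 20
5<6: swap(0,0), lo=1 mid=1 ⇒ 5 17 18 15 6 11 9 20
17>6: swap(1,4), hi=3 ⇒ 5 6 18 15 17 11 9 20
6=6: mid=2
18>6: swap(2,3), hi=2 ⇒ 5 6 15 18 17 11 9 20
15>6: swap(2,2), hi=1 ⇒ 5 6 15 18 17 11 9 20
done. lo=1 hi=1; v=5 6 15 18 17 11 9 20

(1, 1)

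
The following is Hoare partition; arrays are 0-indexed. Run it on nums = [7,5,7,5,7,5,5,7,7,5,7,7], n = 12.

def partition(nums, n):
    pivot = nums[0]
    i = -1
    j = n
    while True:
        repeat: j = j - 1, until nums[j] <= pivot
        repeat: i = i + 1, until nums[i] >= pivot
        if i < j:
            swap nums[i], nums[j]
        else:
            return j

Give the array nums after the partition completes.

pivot=7
j stops at 11 (7), i stops at 0 (7); swap ⇒ [7,5,7,5,7,5,5,7,7,5,7,7]
j stops at 10 (7), i stops at 2 (7); swap ⇒ [7,5,7,5,7,5,5,7,7,5,7,7]
j stops at 9 (5), i stops at 4 (7); swap ⇒ [7,5,7,5,5,5,5,7,7,7,7,7]
j stops at 8 (7), i stops at 7 (7); swap ⇒ [7,5,7,5,5,5,5,7,7,7,7,7]
j stops at 7, i stops at 8; i≥j ⇒ return 7. nums=[7,5,7,5,5,5,5,7,7,7,7,7]

[7,5,7,5,5,5,5,7,7,7,7,7]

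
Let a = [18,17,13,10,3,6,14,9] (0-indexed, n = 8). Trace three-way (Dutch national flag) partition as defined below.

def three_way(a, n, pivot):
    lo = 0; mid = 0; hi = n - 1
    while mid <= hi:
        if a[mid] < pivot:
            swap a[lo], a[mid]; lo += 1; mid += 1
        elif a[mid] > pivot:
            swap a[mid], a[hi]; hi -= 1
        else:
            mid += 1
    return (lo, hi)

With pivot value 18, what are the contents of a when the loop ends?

pivot = 18; lo=0, mid=0, hi=7
a[mid]=18=18: mid=1
a[mid]=17<18: swap a[0],a[1]; lo=1,mid=2 → [17,18,13,10,3,6,14,9]
a[mid]=13<18: swap a[1],a[2]; lo=2,mid=3 → [17,13,18,10,3,6,14,9]
a[mid]=10<18: swap a[2],a[3]; lo=3,mid=4 → [17,13,10,18,3,6,14,9]
a[mid]=3<18: swap a[3],a[4]; lo=4,mid=5 → [17,13,10,3,18,6,14,9]
a[mid]=6<18: swap a[4],a[5]; lo=5,mid=6 → [17,13,10,3,6,18,14,9]
a[mid]=14<18: swap a[5],a[6]; lo=6,mid=7 → [17,13,10,3,6,14,18,9]
a[mid]=9<18: swap a[6],a[7]; lo=7,mid=8 → [17,13,10,3,6,14,9,18]
end: lo=7, hi=7; a = [17,13,10,3,6,14,9,18]

[17,13,10,3,6,14,9,18]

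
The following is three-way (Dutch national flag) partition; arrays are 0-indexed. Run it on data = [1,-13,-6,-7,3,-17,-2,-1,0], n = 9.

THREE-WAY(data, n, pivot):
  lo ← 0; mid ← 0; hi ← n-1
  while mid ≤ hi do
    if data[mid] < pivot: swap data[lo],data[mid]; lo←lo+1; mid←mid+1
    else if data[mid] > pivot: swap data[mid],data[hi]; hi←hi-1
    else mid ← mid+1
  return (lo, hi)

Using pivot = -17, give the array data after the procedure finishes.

[-17,-6,-7,3,-13,-2,-1,0,1]

pivot = -17; lo=0, mid=0, hi=8
data[mid]=1>-17: swap data[0],data[8]; hi=7 → [0,-13,-6,-7,3,-17,-2,-1,1]
data[mid]=0>-17: swap data[0],data[7]; hi=6 → [-1,-13,-6,-7,3,-17,-2,0,1]
data[mid]=-1>-17: swap data[0],data[6]; hi=5 → [-2,-13,-6,-7,3,-17,-1,0,1]
data[mid]=-2>-17: swap data[0],data[5]; hi=4 → [-17,-13,-6,-7,3,-2,-1,0,1]
data[mid]=-17=-17: mid=1
data[mid]=-13>-17: swap data[1],data[4]; hi=3 → [-17,3,-6,-7,-13,-2,-1,0,1]
data[mid]=3>-17: swap data[1],data[3]; hi=2 → [-17,-7,-6,3,-13,-2,-1,0,1]
data[mid]=-7>-17: swap data[1],data[2]; hi=1 → [-17,-6,-7,3,-13,-2,-1,0,1]
data[mid]=-6>-17: swap data[1],data[1]; hi=0 → [-17,-6,-7,3,-13,-2,-1,0,1]
end: lo=0, hi=0; data = [-17,-6,-7,3,-13,-2,-1,0,1]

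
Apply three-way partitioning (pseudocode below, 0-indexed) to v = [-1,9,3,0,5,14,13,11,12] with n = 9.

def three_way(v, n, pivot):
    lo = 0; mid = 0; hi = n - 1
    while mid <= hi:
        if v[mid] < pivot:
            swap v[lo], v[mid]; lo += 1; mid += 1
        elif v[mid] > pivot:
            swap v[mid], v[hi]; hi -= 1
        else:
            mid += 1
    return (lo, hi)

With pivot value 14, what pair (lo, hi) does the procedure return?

lo=0 mid=0 hi=8
-1<14: swap(0,0), lo=1 mid=1 ⇒ [-1,9,3,0,5,14,13,11,12]
9<14: swap(1,1), lo=2 mid=2 ⇒ [-1,9,3,0,5,14,13,11,12]
3<14: swap(2,2), lo=3 mid=3 ⇒ [-1,9,3,0,5,14,13,11,12]
0<14: swap(3,3), lo=4 mid=4 ⇒ [-1,9,3,0,5,14,13,11,12]
5<14: swap(4,4), lo=5 mid=5 ⇒ [-1,9,3,0,5,14,13,11,12]
14=14: mid=6
13<14: swap(5,6), lo=6 mid=7 ⇒ [-1,9,3,0,5,13,14,11,12]
11<14: swap(6,7), lo=7 mid=8 ⇒ [-1,9,3,0,5,13,11,14,12]
12<14: swap(7,8), lo=8 mid=9 ⇒ [-1,9,3,0,5,13,11,12,14]
done. lo=8 hi=8; v=[-1,9,3,0,5,13,11,12,14]

(8, 8)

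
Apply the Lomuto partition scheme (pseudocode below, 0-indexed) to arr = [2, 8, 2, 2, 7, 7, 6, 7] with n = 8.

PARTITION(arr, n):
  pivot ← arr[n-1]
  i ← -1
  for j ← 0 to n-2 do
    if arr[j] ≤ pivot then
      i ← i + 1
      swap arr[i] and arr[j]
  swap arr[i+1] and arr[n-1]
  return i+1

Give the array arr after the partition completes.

pivot = arr[7] = 7; i = -1
j=0: arr[0]=2 ≤ 7 → i=0, swap arr[0],arr[0] (no change) → [2, 8, 2, 2, 7, 7, 6, 7]
j=1: arr[1]=8 > 7 → no swap
j=2: arr[2]=2 ≤ 7 → i=1, swap arr[1],arr[2] → [2, 2, 8, 2, 7, 7, 6, 7]
j=3: arr[3]=2 ≤ 7 → i=2, swap arr[2],arr[3] → [2, 2, 2, 8, 7, 7, 6, 7]
j=4: arr[4]=7 ≤ 7 → i=3, swap arr[3],arr[4] → [2, 2, 2, 7, 8, 7, 6, 7]
j=5: arr[5]=7 ≤ 7 → i=4, swap arr[4],arr[5] → [2, 2, 2, 7, 7, 8, 6, 7]
j=6: arr[6]=6 ≤ 7 → i=5, swap arr[5],arr[6] → [2, 2, 2, 7, 7, 6, 8, 7]
final swap arr[6],arr[7] → [2, 2, 2, 7, 7, 6, 7, 8]; return 6

[2, 2, 2, 7, 7, 6, 7, 8]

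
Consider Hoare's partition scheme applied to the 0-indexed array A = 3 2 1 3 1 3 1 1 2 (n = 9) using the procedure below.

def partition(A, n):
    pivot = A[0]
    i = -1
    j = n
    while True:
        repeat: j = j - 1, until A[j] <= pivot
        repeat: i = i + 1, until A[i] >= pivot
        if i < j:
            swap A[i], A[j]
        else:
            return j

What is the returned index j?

5

pivot = A[0] = 3; i = -1, j = 9
j→8 (A[8]=2≤3), i→0 (A[0]=3≥3); i<j, swap → 2 2 1 3 1 3 1 1 3
j→7 (A[7]=1≤3), i→3 (A[3]=3≥3); i<j, swap → 2 2 1 1 1 3 1 3 3
j→6 (A[6]=1≤3), i→5 (A[5]=3≥3); i<j, swap → 2 2 1 1 1 1 3 3 3
j→5, i→6; i≥j, return j=5. A = 2 2 1 1 1 1 3 3 3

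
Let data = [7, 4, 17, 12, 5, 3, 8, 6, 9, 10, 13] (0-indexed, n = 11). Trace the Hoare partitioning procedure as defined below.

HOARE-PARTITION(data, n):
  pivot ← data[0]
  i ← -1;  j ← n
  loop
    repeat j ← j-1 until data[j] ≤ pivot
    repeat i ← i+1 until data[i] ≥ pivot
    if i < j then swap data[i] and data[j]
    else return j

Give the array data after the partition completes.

pivot = data[0] = 7; i = -1, j = 11
j→7 (data[7]=6≤7), i→0 (data[0]=7≥7); i<j, swap → [6, 4, 17, 12, 5, 3, 8, 7, 9, 10, 13]
j→5 (data[5]=3≤7), i→2 (data[2]=17≥7); i<j, swap → [6, 4, 3, 12, 5, 17, 8, 7, 9, 10, 13]
j→4 (data[4]=5≤7), i→3 (data[3]=12≥7); i<j, swap → [6, 4, 3, 5, 12, 17, 8, 7, 9, 10, 13]
j→3, i→4; i≥j, return j=3. data = [6, 4, 3, 5, 12, 17, 8, 7, 9, 10, 13]

[6, 4, 3, 5, 12, 17, 8, 7, 9, 10, 13]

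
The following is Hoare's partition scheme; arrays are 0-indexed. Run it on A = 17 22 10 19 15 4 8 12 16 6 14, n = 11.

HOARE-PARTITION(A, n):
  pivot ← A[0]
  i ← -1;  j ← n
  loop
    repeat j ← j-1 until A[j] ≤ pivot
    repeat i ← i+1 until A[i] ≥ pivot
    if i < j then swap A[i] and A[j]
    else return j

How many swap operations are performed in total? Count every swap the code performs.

pivot=17
j stops at 10 (14), i stops at 0 (17); swap ⇒ 14 22 10 19 15 4 8 12 16 6 17
j stops at 9 (6), i stops at 1 (22); swap ⇒ 14 6 10 19 15 4 8 12 16 22 17
j stops at 8 (16), i stops at 3 (19); swap ⇒ 14 6 10 16 15 4 8 12 19 22 17
j stops at 7, i stops at 8; i≥j ⇒ return 7. A=14 6 10 16 15 4 8 12 19 22 17

3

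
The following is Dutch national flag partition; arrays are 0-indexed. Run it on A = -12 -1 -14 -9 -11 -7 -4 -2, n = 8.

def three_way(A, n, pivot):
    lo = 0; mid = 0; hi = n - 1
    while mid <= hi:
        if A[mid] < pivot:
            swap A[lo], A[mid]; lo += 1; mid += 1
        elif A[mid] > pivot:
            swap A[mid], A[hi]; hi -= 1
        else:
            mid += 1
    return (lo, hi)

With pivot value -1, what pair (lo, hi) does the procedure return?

(7, 7)

lo=0 mid=0 hi=7
-12<-1: swap(0,0), lo=1 mid=1 ⇒ -12 -1 -14 -9 -11 -7 -4 -2
-1=-1: mid=2
-14<-1: swap(1,2), lo=2 mid=3 ⇒ -12 -14 -1 -9 -11 -7 -4 -2
-9<-1: swap(2,3), lo=3 mid=4 ⇒ -12 -14 -9 -1 -11 -7 -4 -2
-11<-1: swap(3,4), lo=4 mid=5 ⇒ -12 -14 -9 -11 -1 -7 -4 -2
-7<-1: swap(4,5), lo=5 mid=6 ⇒ -12 -14 -9 -11 -7 -1 -4 -2
-4<-1: swap(5,6), lo=6 mid=7 ⇒ -12 -14 -9 -11 -7 -4 -1 -2
-2<-1: swap(6,7), lo=7 mid=8 ⇒ -12 -14 -9 -11 -7 -4 -2 -1
done. lo=7 hi=7; A=-12 -14 -9 -11 -7 -4 -2 -1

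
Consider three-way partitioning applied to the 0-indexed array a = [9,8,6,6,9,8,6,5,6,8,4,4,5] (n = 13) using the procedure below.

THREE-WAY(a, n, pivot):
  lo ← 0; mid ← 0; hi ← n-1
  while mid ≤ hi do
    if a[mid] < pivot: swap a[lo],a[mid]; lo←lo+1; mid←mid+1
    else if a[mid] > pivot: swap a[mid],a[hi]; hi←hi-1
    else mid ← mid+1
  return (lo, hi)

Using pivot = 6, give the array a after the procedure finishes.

lo=0 mid=0 hi=12
9>6: swap(0,12), hi=11 ⇒ [5,8,6,6,9,8,6,5,6,8,4,4,9]
5<6: swap(0,0), lo=1 mid=1 ⇒ [5,8,6,6,9,8,6,5,6,8,4,4,9]
8>6: swap(1,11), hi=10 ⇒ [5,4,6,6,9,8,6,5,6,8,4,8,9]
4<6: swap(1,1), lo=2 mid=2 ⇒ [5,4,6,6,9,8,6,5,6,8,4,8,9]
6=6: mid=3
6=6: mid=4
9>6: swap(4,10), hi=9 ⇒ [5,4,6,6,4,8,6,5,6,8,9,8,9]
4<6: swap(2,4), lo=3 mid=5 ⇒ [5,4,4,6,6,8,6,5,6,8,9,8,9]
8>6: swap(5,9), hi=8 ⇒ [5,4,4,6,6,8,6,5,6,8,9,8,9]
8>6: swap(5,8), hi=7 ⇒ [5,4,4,6,6,6,6,5,8,8,9,8,9]
6=6: mid=6
6=6: mid=7
5<6: swap(3,7), lo=4 mid=8 ⇒ [5,4,4,5,6,6,6,6,8,8,9,8,9]
done. lo=4 hi=7; a=[5,4,4,5,6,6,6,6,8,8,9,8,9]

[5,4,4,5,6,6,6,6,8,8,9,8,9]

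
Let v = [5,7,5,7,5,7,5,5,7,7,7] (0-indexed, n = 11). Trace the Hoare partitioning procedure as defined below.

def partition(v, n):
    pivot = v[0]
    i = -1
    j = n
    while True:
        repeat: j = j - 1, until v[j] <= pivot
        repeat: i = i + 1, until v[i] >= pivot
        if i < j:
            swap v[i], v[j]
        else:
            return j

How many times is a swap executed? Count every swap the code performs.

3

pivot=5
j stops at 7 (5), i stops at 0 (5); swap ⇒ [5,7,5,7,5,7,5,5,7,7,7]
j stops at 6 (5), i stops at 1 (7); swap ⇒ [5,5,5,7,5,7,7,5,7,7,7]
j stops at 4 (5), i stops at 2 (5); swap ⇒ [5,5,5,7,5,7,7,5,7,7,7]
j stops at 2, i stops at 3; i≥j ⇒ return 2. v=[5,5,5,7,5,7,7,5,7,7,7]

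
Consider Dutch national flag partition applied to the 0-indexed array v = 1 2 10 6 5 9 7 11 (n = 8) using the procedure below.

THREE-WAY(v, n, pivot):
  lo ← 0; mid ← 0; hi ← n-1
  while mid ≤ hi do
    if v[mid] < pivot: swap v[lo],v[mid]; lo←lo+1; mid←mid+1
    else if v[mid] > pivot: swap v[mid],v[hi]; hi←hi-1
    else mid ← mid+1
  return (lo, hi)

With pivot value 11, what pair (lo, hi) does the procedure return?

lo=0 mid=0 hi=7
1<11: swap(0,0), lo=1 mid=1 ⇒ 1 2 10 6 5 9 7 11
2<11: swap(1,1), lo=2 mid=2 ⇒ 1 2 10 6 5 9 7 11
10<11: swap(2,2), lo=3 mid=3 ⇒ 1 2 10 6 5 9 7 11
6<11: swap(3,3), lo=4 mid=4 ⇒ 1 2 10 6 5 9 7 11
5<11: swap(4,4), lo=5 mid=5 ⇒ 1 2 10 6 5 9 7 11
9<11: swap(5,5), lo=6 mid=6 ⇒ 1 2 10 6 5 9 7 11
7<11: swap(6,6), lo=7 mid=7 ⇒ 1 2 10 6 5 9 7 11
11=11: mid=8
done. lo=7 hi=7; v=1 2 10 6 5 9 7 11

(7, 7)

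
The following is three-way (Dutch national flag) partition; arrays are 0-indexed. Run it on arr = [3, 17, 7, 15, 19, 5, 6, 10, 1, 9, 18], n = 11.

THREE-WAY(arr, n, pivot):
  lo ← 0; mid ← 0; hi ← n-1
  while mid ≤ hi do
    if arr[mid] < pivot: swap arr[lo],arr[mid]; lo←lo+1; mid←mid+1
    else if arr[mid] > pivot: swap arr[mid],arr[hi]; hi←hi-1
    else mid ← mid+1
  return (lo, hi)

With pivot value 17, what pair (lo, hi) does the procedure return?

lo=0 mid=0 hi=10
3<17: swap(0,0), lo=1 mid=1 ⇒ [3, 17, 7, 15, 19, 5, 6, 10, 1, 9, 18]
17=17: mid=2
7<17: swap(1,2), lo=2 mid=3 ⇒ [3, 7, 17, 15, 19, 5, 6, 10, 1, 9, 18]
15<17: swap(2,3), lo=3 mid=4 ⇒ [3, 7, 15, 17, 19, 5, 6, 10, 1, 9, 18]
19>17: swap(4,10), hi=9 ⇒ [3, 7, 15, 17, 18, 5, 6, 10, 1, 9, 19]
18>17: swap(4,9), hi=8 ⇒ [3, 7, 15, 17, 9, 5, 6, 10, 1, 18, 19]
9<17: swap(3,4), lo=4 mid=5 ⇒ [3, 7, 15, 9, 17, 5, 6, 10, 1, 18, 19]
5<17: swap(4,5), lo=5 mid=6 ⇒ [3, 7, 15, 9, 5, 17, 6, 10, 1, 18, 19]
6<17: swap(5,6), lo=6 mid=7 ⇒ [3, 7, 15, 9, 5, 6, 17, 10, 1, 18, 19]
10<17: swap(6,7), lo=7 mid=8 ⇒ [3, 7, 15, 9, 5, 6, 10, 17, 1, 18, 19]
1<17: swap(7,8), lo=8 mid=9 ⇒ [3, 7, 15, 9, 5, 6, 10, 1, 17, 18, 19]
done. lo=8 hi=8; arr=[3, 7, 15, 9, 5, 6, 10, 1, 17, 18, 19]

(8, 8)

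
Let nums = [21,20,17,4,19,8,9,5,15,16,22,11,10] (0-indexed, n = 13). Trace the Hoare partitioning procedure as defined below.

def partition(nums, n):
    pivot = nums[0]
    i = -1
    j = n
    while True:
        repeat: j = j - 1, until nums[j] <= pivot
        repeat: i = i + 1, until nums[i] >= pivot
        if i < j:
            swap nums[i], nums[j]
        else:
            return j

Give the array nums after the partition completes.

[10,20,17,4,19,8,9,5,15,16,11,22,21]

pivot = nums[0] = 21; i = -1, j = 13
j→12 (nums[12]=10≤21), i→0 (nums[0]=21≥21); i<j, swap → [10,20,17,4,19,8,9,5,15,16,22,11,21]
j→11 (nums[11]=11≤21), i→10 (nums[10]=22≥21); i<j, swap → [10,20,17,4,19,8,9,5,15,16,11,22,21]
j→10, i→11; i≥j, return j=10. nums = [10,20,17,4,19,8,9,5,15,16,11,22,21]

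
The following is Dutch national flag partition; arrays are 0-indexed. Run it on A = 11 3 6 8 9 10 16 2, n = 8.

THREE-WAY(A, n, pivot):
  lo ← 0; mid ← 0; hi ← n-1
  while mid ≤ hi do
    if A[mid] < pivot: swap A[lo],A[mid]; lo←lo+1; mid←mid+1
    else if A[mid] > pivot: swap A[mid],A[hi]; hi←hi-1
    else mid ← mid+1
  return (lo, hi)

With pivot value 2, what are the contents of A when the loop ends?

pivot = 2; lo=0, mid=0, hi=7
A[mid]=11>2: swap A[0],A[7]; hi=6 → 2 3 6 8 9 10 16 11
A[mid]=2=2: mid=1
A[mid]=3>2: swap A[1],A[6]; hi=5 → 2 16 6 8 9 10 3 11
A[mid]=16>2: swap A[1],A[5]; hi=4 → 2 10 6 8 9 16 3 11
A[mid]=10>2: swap A[1],A[4]; hi=3 → 2 9 6 8 10 16 3 11
A[mid]=9>2: swap A[1],A[3]; hi=2 → 2 8 6 9 10 16 3 11
A[mid]=8>2: swap A[1],A[2]; hi=1 → 2 6 8 9 10 16 3 11
A[mid]=6>2: swap A[1],A[1]; hi=0 → 2 6 8 9 10 16 3 11
end: lo=0, hi=0; A = 2 6 8 9 10 16 3 11

2 6 8 9 10 16 3 11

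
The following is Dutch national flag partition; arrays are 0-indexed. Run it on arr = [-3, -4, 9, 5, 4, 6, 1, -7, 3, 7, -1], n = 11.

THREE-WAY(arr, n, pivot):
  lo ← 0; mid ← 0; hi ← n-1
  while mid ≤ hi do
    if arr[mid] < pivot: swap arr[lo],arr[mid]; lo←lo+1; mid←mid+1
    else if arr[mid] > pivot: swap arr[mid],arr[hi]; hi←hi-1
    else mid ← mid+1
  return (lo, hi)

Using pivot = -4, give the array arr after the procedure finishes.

[-7, -4, 5, 4, 6, 1, 9, 3, 7, -1, -3]

pivot = -4; lo=0, mid=0, hi=10
arr[mid]=-3>-4: swap arr[0],arr[10]; hi=9 → [-1, -4, 9, 5, 4, 6, 1, -7, 3, 7, -3]
arr[mid]=-1>-4: swap arr[0],arr[9]; hi=8 → [7, -4, 9, 5, 4, 6, 1, -7, 3, -1, -3]
arr[mid]=7>-4: swap arr[0],arr[8]; hi=7 → [3, -4, 9, 5, 4, 6, 1, -7, 7, -1, -3]
arr[mid]=3>-4: swap arr[0],arr[7]; hi=6 → [-7, -4, 9, 5, 4, 6, 1, 3, 7, -1, -3]
arr[mid]=-7<-4: swap arr[0],arr[0]; lo=1,mid=1 → [-7, -4, 9, 5, 4, 6, 1, 3, 7, -1, -3]
arr[mid]=-4=-4: mid=2
arr[mid]=9>-4: swap arr[2],arr[6]; hi=5 → [-7, -4, 1, 5, 4, 6, 9, 3, 7, -1, -3]
arr[mid]=1>-4: swap arr[2],arr[5]; hi=4 → [-7, -4, 6, 5, 4, 1, 9, 3, 7, -1, -3]
arr[mid]=6>-4: swap arr[2],arr[4]; hi=3 → [-7, -4, 4, 5, 6, 1, 9, 3, 7, -1, -3]
arr[mid]=4>-4: swap arr[2],arr[3]; hi=2 → [-7, -4, 5, 4, 6, 1, 9, 3, 7, -1, -3]
arr[mid]=5>-4: swap arr[2],arr[2]; hi=1 → [-7, -4, 5, 4, 6, 1, 9, 3, 7, -1, -3]
end: lo=1, hi=1; arr = [-7, -4, 5, 4, 6, 1, 9, 3, 7, -1, -3]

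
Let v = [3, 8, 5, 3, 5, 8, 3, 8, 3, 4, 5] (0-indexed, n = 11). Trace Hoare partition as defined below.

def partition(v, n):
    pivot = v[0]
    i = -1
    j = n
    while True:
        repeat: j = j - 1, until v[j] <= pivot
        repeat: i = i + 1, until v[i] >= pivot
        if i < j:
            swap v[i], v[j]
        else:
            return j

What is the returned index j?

2

pivot = v[0] = 3; i = -1, j = 11
j→8 (v[8]=3≤3), i→0 (v[0]=3≥3); i<j, swap → [3, 8, 5, 3, 5, 8, 3, 8, 3, 4, 5]
j→6 (v[6]=3≤3), i→1 (v[1]=8≥3); i<j, swap → [3, 3, 5, 3, 5, 8, 8, 8, 3, 4, 5]
j→3 (v[3]=3≤3), i→2 (v[2]=5≥3); i<j, swap → [3, 3, 3, 5, 5, 8, 8, 8, 3, 4, 5]
j→2, i→3; i≥j, return j=2. v = [3, 3, 3, 5, 5, 8, 8, 8, 3, 4, 5]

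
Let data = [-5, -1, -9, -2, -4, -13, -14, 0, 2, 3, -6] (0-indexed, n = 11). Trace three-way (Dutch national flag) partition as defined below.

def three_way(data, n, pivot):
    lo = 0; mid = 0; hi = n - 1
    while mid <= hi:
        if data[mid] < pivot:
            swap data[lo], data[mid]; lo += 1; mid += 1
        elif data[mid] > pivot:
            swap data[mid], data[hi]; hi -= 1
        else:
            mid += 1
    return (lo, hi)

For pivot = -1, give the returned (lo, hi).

(7, 7)

lo=0 mid=0 hi=10
-5<-1: swap(0,0), lo=1 mid=1 ⇒ [-5, -1, -9, -2, -4, -13, -14, 0, 2, 3, -6]
-1=-1: mid=2
-9<-1: swap(1,2), lo=2 mid=3 ⇒ [-5, -9, -1, -2, -4, -13, -14, 0, 2, 3, -6]
-2<-1: swap(2,3), lo=3 mid=4 ⇒ [-5, -9, -2, -1, -4, -13, -14, 0, 2, 3, -6]
-4<-1: swap(3,4), lo=4 mid=5 ⇒ [-5, -9, -2, -4, -1, -13, -14, 0, 2, 3, -6]
-13<-1: swap(4,5), lo=5 mid=6 ⇒ [-5, -9, -2, -4, -13, -1, -14, 0, 2, 3, -6]
-14<-1: swap(5,6), lo=6 mid=7 ⇒ [-5, -9, -2, -4, -13, -14, -1, 0, 2, 3, -6]
0>-1: swap(7,10), hi=9 ⇒ [-5, -9, -2, -4, -13, -14, -1, -6, 2, 3, 0]
-6<-1: swap(6,7), lo=7 mid=8 ⇒ [-5, -9, -2, -4, -13, -14, -6, -1, 2, 3, 0]
2>-1: swap(8,9), hi=8 ⇒ [-5, -9, -2, -4, -13, -14, -6, -1, 3, 2, 0]
3>-1: swap(8,8), hi=7 ⇒ [-5, -9, -2, -4, -13, -14, -6, -1, 3, 2, 0]
done. lo=7 hi=7; data=[-5, -9, -2, -4, -13, -14, -6, -1, 3, 2, 0]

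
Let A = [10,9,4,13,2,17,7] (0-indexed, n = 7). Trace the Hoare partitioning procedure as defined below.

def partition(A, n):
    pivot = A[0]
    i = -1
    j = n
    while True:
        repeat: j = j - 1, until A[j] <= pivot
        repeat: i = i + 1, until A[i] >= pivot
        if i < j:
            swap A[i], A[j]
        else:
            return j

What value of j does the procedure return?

pivot = A[0] = 10; i = -1, j = 7
j→6 (A[6]=7≤10), i→0 (A[0]=10≥10); i<j, swap → [7,9,4,13,2,17,10]
j→4 (A[4]=2≤10), i→3 (A[3]=13≥10); i<j, swap → [7,9,4,2,13,17,10]
j→3, i→4; i≥j, return j=3. A = [7,9,4,2,13,17,10]

3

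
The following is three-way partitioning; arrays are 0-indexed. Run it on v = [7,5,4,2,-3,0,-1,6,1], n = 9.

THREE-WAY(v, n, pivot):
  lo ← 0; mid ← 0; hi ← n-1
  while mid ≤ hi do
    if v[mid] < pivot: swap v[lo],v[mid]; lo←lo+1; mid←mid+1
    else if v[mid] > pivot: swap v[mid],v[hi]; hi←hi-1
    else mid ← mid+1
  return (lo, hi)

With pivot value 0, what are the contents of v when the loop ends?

[-1,-3,0,2,4,5,6,1,7]

lo=0 mid=0 hi=8
7>0: swap(0,8), hi=7 ⇒ [1,5,4,2,-3,0,-1,6,7]
1>0: swap(0,7), hi=6 ⇒ [6,5,4,2,-3,0,-1,1,7]
6>0: swap(0,6), hi=5 ⇒ [-1,5,4,2,-3,0,6,1,7]
-1<0: swap(0,0), lo=1 mid=1 ⇒ [-1,5,4,2,-3,0,6,1,7]
5>0: swap(1,5), hi=4 ⇒ [-1,0,4,2,-3,5,6,1,7]
0=0: mid=2
4>0: swap(2,4), hi=3 ⇒ [-1,0,-3,2,4,5,6,1,7]
-3<0: swap(1,2), lo=2 mid=3 ⇒ [-1,-3,0,2,4,5,6,1,7]
2>0: swap(3,3), hi=2 ⇒ [-1,-3,0,2,4,5,6,1,7]
done. lo=2 hi=2; v=[-1,-3,0,2,4,5,6,1,7]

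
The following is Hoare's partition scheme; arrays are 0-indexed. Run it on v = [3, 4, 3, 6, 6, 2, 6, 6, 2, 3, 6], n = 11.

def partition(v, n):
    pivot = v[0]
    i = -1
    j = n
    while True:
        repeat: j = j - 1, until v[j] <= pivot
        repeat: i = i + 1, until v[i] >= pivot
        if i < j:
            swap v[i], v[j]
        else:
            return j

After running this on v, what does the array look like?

pivot=3
j stops at 9 (3), i stops at 0 (3); swap ⇒ [3, 4, 3, 6, 6, 2, 6, 6, 2, 3, 6]
j stops at 8 (2), i stops at 1 (4); swap ⇒ [3, 2, 3, 6, 6, 2, 6, 6, 4, 3, 6]
j stops at 5 (2), i stops at 2 (3); swap ⇒ [3, 2, 2, 6, 6, 3, 6, 6, 4, 3, 6]
j stops at 2, i stops at 3; i≥j ⇒ return 2. v=[3, 2, 2, 6, 6, 3, 6, 6, 4, 3, 6]

[3, 2, 2, 6, 6, 3, 6, 6, 4, 3, 6]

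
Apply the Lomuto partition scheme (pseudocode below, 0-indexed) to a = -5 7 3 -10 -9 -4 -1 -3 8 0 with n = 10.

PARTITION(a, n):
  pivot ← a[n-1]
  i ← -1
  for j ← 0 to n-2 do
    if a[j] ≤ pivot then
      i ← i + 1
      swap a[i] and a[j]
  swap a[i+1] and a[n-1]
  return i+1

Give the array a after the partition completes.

pivot = a[9] = 0; i = -1
j=0: a[0]=-5 ≤ 0 → i=0, swap a[0],a[0] (no change) → -5 7 3 -10 -9 -4 -1 -3 8 0
j=1: a[1]=7 > 0 → no swap
j=2: a[2]=3 > 0 → no swap
j=3: a[3]=-10 ≤ 0 → i=1, swap a[1],a[3] → -5 -10 3 7 -9 -4 -1 -3 8 0
j=4: a[4]=-9 ≤ 0 → i=2, swap a[2],a[4] → -5 -10 -9 7 3 -4 -1 -3 8 0
j=5: a[5]=-4 ≤ 0 → i=3, swap a[3],a[5] → -5 -10 -9 -4 3 7 -1 -3 8 0
j=6: a[6]=-1 ≤ 0 → i=4, swap a[4],a[6] → -5 -10 -9 -4 -1 7 3 -3 8 0
j=7: a[7]=-3 ≤ 0 → i=5, swap a[5],a[7] → -5 -10 -9 -4 -1 -3 3 7 8 0
j=8: a[8]=8 > 0 → no swap
final swap a[6],a[9] → -5 -10 -9 -4 -1 -3 0 7 8 3; return 6

-5 -10 -9 -4 -1 -3 0 7 8 3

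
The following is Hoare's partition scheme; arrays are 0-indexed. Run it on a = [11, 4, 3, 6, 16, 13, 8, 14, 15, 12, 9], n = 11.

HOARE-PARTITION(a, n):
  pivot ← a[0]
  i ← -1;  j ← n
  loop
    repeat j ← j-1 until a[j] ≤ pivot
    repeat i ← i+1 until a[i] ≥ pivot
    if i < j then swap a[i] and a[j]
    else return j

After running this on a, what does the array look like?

[9, 4, 3, 6, 8, 13, 16, 14, 15, 12, 11]

pivot=11
j stops at 10 (9), i stops at 0 (11); swap ⇒ [9, 4, 3, 6, 16, 13, 8, 14, 15, 12, 11]
j stops at 6 (8), i stops at 4 (16); swap ⇒ [9, 4, 3, 6, 8, 13, 16, 14, 15, 12, 11]
j stops at 4, i stops at 5; i≥j ⇒ return 4. a=[9, 4, 3, 6, 8, 13, 16, 14, 15, 12, 11]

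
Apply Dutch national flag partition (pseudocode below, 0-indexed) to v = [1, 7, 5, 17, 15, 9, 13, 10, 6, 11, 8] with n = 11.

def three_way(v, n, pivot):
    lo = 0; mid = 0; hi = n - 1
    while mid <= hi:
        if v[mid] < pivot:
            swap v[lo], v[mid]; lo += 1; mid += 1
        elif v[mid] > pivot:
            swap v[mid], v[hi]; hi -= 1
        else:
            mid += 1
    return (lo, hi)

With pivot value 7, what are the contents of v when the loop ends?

lo=0 mid=0 hi=10
1<7: swap(0,0), lo=1 mid=1 ⇒ [1, 7, 5, 17, 15, 9, 13, 10, 6, 11, 8]
7=7: mid=2
5<7: swap(1,2), lo=2 mid=3 ⇒ [1, 5, 7, 17, 15, 9, 13, 10, 6, 11, 8]
17>7: swap(3,10), hi=9 ⇒ [1, 5, 7, 8, 15, 9, 13, 10, 6, 11, 17]
8>7: swap(3,9), hi=8 ⇒ [1, 5, 7, 11, 15, 9, 13, 10, 6, 8, 17]
11>7: swap(3,8), hi=7 ⇒ [1, 5, 7, 6, 15, 9, 13, 10, 11, 8, 17]
6<7: swap(2,3), lo=3 mid=4 ⇒ [1, 5, 6, 7, 15, 9, 13, 10, 11, 8, 17]
15>7: swap(4,7), hi=6 ⇒ [1, 5, 6, 7, 10, 9, 13, 15, 11, 8, 17]
10>7: swap(4,6), hi=5 ⇒ [1, 5, 6, 7, 13, 9, 10, 15, 11, 8, 17]
13>7: swap(4,5), hi=4 ⇒ [1, 5, 6, 7, 9, 13, 10, 15, 11, 8, 17]
9>7: swap(4,4), hi=3 ⇒ [1, 5, 6, 7, 9, 13, 10, 15, 11, 8, 17]
done. lo=3 hi=3; v=[1, 5, 6, 7, 9, 13, 10, 15, 11, 8, 17]

[1, 5, 6, 7, 9, 13, 10, 15, 11, 8, 17]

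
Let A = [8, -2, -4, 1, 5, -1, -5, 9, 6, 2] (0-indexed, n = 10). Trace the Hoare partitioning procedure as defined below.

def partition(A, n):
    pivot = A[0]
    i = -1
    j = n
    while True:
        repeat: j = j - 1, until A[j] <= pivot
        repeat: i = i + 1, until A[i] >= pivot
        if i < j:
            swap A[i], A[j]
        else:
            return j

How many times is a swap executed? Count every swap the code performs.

2

pivot = A[0] = 8; i = -1, j = 10
j→9 (A[9]=2≤8), i→0 (A[0]=8≥8); i<j, swap → [2, -2, -4, 1, 5, -1, -5, 9, 6, 8]
j→8 (A[8]=6≤8), i→7 (A[7]=9≥8); i<j, swap → [2, -2, -4, 1, 5, -1, -5, 6, 9, 8]
j→7, i→8; i≥j, return j=7. A = [2, -2, -4, 1, 5, -1, -5, 6, 9, 8]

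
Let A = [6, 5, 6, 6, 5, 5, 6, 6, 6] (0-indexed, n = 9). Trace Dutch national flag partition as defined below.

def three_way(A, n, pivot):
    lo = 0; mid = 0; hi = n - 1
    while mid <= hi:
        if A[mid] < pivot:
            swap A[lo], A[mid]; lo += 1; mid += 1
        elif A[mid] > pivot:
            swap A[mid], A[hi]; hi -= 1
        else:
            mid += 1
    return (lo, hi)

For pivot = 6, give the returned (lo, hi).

(3, 8)

lo=0 mid=0 hi=8
6=6: mid=1
5<6: swap(0,1), lo=1 mid=2 ⇒ [5, 6, 6, 6, 5, 5, 6, 6, 6]
6=6: mid=3
6=6: mid=4
5<6: swap(1,4), lo=2 mid=5 ⇒ [5, 5, 6, 6, 6, 5, 6, 6, 6]
5<6: swap(2,5), lo=3 mid=6 ⇒ [5, 5, 5, 6, 6, 6, 6, 6, 6]
6=6: mid=7
6=6: mid=8
6=6: mid=9
done. lo=3 hi=8; A=[5, 5, 5, 6, 6, 6, 6, 6, 6]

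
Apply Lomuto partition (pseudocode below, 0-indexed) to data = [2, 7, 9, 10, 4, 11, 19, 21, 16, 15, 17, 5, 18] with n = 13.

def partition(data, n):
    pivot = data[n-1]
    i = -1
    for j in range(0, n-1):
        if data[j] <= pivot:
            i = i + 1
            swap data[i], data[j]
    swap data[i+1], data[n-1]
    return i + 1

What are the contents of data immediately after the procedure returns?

[2, 7, 9, 10, 4, 11, 16, 15, 17, 5, 18, 21, 19]

pivot=18, i=-1
j=0: 2≤18, i=0, swap(0,0) ⇒ [2, 7, 9, 10, 4, 11, 19, 21, 16, 15, 17, 5, 18]
j=1: 7≤18, i=1, swap(1,1) ⇒ [2, 7, 9, 10, 4, 11, 19, 21, 16, 15, 17, 5, 18]
j=2: 9≤18, i=2, swap(2,2) ⇒ [2, 7, 9, 10, 4, 11, 19, 21, 16, 15, 17, 5, 18]
j=3: 10≤18, i=3, swap(3,3) ⇒ [2, 7, 9, 10, 4, 11, 19, 21, 16, 15, 17, 5, 18]
j=4: 4≤18, i=4, swap(4,4) ⇒ [2, 7, 9, 10, 4, 11, 19, 21, 16, 15, 17, 5, 18]
j=5: 11≤18, i=5, swap(5,5) ⇒ [2, 7, 9, 10, 4, 11, 19, 21, 16, 15, 17, 5, 18]
j=6: 19>18, skip
j=7: 21>18, skip
j=8: 16≤18, i=6, swap(6,8) ⇒ [2, 7, 9, 10, 4, 11, 16, 21, 19, 15, 17, 5, 18]
j=9: 15≤18, i=7, swap(7,9) ⇒ [2, 7, 9, 10, 4, 11, 16, 15, 19, 21, 17, 5, 18]
j=10: 17≤18, i=8, swap(8,10) ⇒ [2, 7, 9, 10, 4, 11, 16, 15, 17, 21, 19, 5, 18]
j=11: 5≤18, i=9, swap(9,11) ⇒ [2, 7, 9, 10, 4, 11, 16, 15, 17, 5, 19, 21, 18]
swap(10,12) ⇒ [2, 7, 9, 10, 4, 11, 16, 15, 17, 5, 18, 21, 19]; return 10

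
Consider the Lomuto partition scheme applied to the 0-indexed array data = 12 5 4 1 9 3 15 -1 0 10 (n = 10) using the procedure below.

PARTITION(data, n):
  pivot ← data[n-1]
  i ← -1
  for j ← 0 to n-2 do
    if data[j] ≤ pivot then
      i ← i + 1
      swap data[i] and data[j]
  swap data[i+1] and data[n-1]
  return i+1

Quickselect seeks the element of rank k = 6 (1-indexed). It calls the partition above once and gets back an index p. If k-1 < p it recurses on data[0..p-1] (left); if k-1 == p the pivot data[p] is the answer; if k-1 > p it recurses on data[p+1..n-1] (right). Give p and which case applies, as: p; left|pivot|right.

pivot = data[9] = 10; i = -1
j=0: data[0]=12 > 10 → no swap
j=1: data[1]=5 ≤ 10 → i=0, swap data[0],data[1] → 5 12 4 1 9 3 15 -1 0 10
j=2: data[2]=4 ≤ 10 → i=1, swap data[1],data[2] → 5 4 12 1 9 3 15 -1 0 10
j=3: data[3]=1 ≤ 10 → i=2, swap data[2],data[3] → 5 4 1 12 9 3 15 -1 0 10
j=4: data[4]=9 ≤ 10 → i=3, swap data[3],data[4] → 5 4 1 9 12 3 15 -1 0 10
j=5: data[5]=3 ≤ 10 → i=4, swap data[4],data[5] → 5 4 1 9 3 12 15 -1 0 10
j=6: data[6]=15 > 10 → no swap
j=7: data[7]=-1 ≤ 10 → i=5, swap data[5],data[7] → 5 4 1 9 3 -1 15 12 0 10
j=8: data[8]=0 ≤ 10 → i=6, swap data[6],data[8] → 5 4 1 9 3 -1 0 12 15 10
final swap data[7],data[9] → 5 4 1 9 3 -1 0 10 15 12; return 7
p = 7; k-1 = 5 < 7 ⇒ left

7; left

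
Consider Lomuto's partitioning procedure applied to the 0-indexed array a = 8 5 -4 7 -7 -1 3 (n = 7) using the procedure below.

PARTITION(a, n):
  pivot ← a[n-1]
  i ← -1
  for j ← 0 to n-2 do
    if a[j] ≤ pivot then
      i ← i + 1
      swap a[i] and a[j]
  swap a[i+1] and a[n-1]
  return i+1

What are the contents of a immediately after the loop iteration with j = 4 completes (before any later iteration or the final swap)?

-4 -7 8 7 5 -1 3

pivot = a[6] = 3; i = -1
j=0: a[0]=8 > 3 → no swap
j=1: a[1]=5 > 3 → no swap
j=2: a[2]=-4 ≤ 3 → i=0, swap a[0],a[2] → -4 5 8 7 -7 -1 3
j=3: a[3]=7 > 3 → no swap
j=4: a[4]=-7 ≤ 3 → i=1, swap a[1],a[4] → -4 -7 8 7 5 -1 3
(after j=4) a = -4 -7 8 7 5 -1 3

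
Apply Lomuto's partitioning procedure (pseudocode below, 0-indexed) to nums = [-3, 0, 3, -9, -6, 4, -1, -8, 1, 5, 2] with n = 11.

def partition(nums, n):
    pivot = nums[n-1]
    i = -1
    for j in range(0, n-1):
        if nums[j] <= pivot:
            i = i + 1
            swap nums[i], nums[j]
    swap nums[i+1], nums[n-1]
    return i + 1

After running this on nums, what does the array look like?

[-3, 0, -9, -6, -1, -8, 1, 2, 3, 5, 4]

pivot = nums[10] = 2; i = -1
j=0: nums[0]=-3 ≤ 2 → i=0, swap nums[0],nums[0] (no change) → [-3, 0, 3, -9, -6, 4, -1, -8, 1, 5, 2]
j=1: nums[1]=0 ≤ 2 → i=1, swap nums[1],nums[1] (no change) → [-3, 0, 3, -9, -6, 4, -1, -8, 1, 5, 2]
j=2: nums[2]=3 > 2 → no swap
j=3: nums[3]=-9 ≤ 2 → i=2, swap nums[2],nums[3] → [-3, 0, -9, 3, -6, 4, -1, -8, 1, 5, 2]
j=4: nums[4]=-6 ≤ 2 → i=3, swap nums[3],nums[4] → [-3, 0, -9, -6, 3, 4, -1, -8, 1, 5, 2]
j=5: nums[5]=4 > 2 → no swap
j=6: nums[6]=-1 ≤ 2 → i=4, swap nums[4],nums[6] → [-3, 0, -9, -6, -1, 4, 3, -8, 1, 5, 2]
j=7: nums[7]=-8 ≤ 2 → i=5, swap nums[5],nums[7] → [-3, 0, -9, -6, -1, -8, 3, 4, 1, 5, 2]
j=8: nums[8]=1 ≤ 2 → i=6, swap nums[6],nums[8] → [-3, 0, -9, -6, -1, -8, 1, 4, 3, 5, 2]
j=9: nums[9]=5 > 2 → no swap
final swap nums[7],nums[10] → [-3, 0, -9, -6, -1, -8, 1, 2, 3, 5, 4]; return 7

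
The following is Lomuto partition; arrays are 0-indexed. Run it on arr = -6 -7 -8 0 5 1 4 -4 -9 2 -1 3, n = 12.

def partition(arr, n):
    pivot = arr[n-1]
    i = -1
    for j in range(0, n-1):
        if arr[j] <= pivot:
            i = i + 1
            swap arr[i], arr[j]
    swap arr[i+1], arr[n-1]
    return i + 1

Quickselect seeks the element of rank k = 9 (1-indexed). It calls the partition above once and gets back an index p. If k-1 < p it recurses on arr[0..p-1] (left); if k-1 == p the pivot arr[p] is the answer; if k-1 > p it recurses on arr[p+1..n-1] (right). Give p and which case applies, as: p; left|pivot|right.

pivot=3, i=-1
j=0: -6≤3, i=0, swap(0,0) ⇒ -6 -7 -8 0 5 1 4 -4 -9 2 -1 3
j=1: -7≤3, i=1, swap(1,1) ⇒ -6 -7 -8 0 5 1 4 -4 -9 2 -1 3
j=2: -8≤3, i=2, swap(2,2) ⇒ -6 -7 -8 0 5 1 4 -4 -9 2 -1 3
j=3: 0≤3, i=3, swap(3,3) ⇒ -6 -7 -8 0 5 1 4 -4 -9 2 -1 3
j=4: 5>3, skip
j=5: 1≤3, i=4, swap(4,5) ⇒ -6 -7 -8 0 1 5 4 -4 -9 2 -1 3
j=6: 4>3, skip
j=7: -4≤3, i=5, swap(5,7) ⇒ -6 -7 -8 0 1 -4 4 5 -9 2 -1 3
j=8: -9≤3, i=6, swap(6,8) ⇒ -6 -7 -8 0 1 -4 -9 5 4 2 -1 3
j=9: 2≤3, i=7, swap(7,9) ⇒ -6 -7 -8 0 1 -4 -9 2 4 5 -1 3
j=10: -1≤3, i=8, swap(8,10) ⇒ -6 -7 -8 0 1 -4 -9 2 -1 5 4 3
swap(9,11) ⇒ -6 -7 -8 0 1 -4 -9 2 -1 3 4 5; return 9
p = 9; k-1 = 8 < 9 ⇒ left

9; left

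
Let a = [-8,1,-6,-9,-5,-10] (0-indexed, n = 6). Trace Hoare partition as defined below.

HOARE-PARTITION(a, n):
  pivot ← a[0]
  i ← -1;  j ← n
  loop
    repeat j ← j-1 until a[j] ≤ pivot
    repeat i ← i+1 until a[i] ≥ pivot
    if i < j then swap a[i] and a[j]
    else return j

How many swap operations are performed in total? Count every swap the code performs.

pivot=-8
j stops at 5 (-10), i stops at 0 (-8); swap ⇒ [-10,1,-6,-9,-5,-8]
j stops at 3 (-9), i stops at 1 (1); swap ⇒ [-10,-9,-6,1,-5,-8]
j stops at 1, i stops at 2; i≥j ⇒ return 1. a=[-10,-9,-6,1,-5,-8]

2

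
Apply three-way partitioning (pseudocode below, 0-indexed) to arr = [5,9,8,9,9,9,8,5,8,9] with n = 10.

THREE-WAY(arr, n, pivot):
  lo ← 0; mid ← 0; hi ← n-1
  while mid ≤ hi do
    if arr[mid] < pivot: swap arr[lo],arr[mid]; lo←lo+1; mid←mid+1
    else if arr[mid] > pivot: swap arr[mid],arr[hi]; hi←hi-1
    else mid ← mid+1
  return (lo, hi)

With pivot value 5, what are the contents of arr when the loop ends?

pivot = 5; lo=0, mid=0, hi=9
arr[mid]=5=5: mid=1
arr[mid]=9>5: swap arr[1],arr[9]; hi=8 → [5,9,8,9,9,9,8,5,8,9]
arr[mid]=9>5: swap arr[1],arr[8]; hi=7 → [5,8,8,9,9,9,8,5,9,9]
arr[mid]=8>5: swap arr[1],arr[7]; hi=6 → [5,5,8,9,9,9,8,8,9,9]
arr[mid]=5=5: mid=2
arr[mid]=8>5: swap arr[2],arr[6]; hi=5 → [5,5,8,9,9,9,8,8,9,9]
arr[mid]=8>5: swap arr[2],arr[5]; hi=4 → [5,5,9,9,9,8,8,8,9,9]
arr[mid]=9>5: swap arr[2],arr[4]; hi=3 → [5,5,9,9,9,8,8,8,9,9]
arr[mid]=9>5: swap arr[2],arr[3]; hi=2 → [5,5,9,9,9,8,8,8,9,9]
arr[mid]=9>5: swap arr[2],arr[2]; hi=1 → [5,5,9,9,9,8,8,8,9,9]
end: lo=0, hi=1; arr = [5,5,9,9,9,8,8,8,9,9]

[5,5,9,9,9,8,8,8,9,9]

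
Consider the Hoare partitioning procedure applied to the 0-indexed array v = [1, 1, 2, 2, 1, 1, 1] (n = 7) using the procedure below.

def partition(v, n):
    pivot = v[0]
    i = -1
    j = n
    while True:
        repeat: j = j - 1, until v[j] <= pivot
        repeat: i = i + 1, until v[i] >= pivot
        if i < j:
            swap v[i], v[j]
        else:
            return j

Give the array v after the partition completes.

pivot = v[0] = 1; i = -1, j = 7
j→6 (v[6]=1≤1), i→0 (v[0]=1≥1); i<j, swap → [1, 1, 2, 2, 1, 1, 1]
j→5 (v[5]=1≤1), i→1 (v[1]=1≥1); i<j, swap → [1, 1, 2, 2, 1, 1, 1]
j→4 (v[4]=1≤1), i→2 (v[2]=2≥1); i<j, swap → [1, 1, 1, 2, 2, 1, 1]
j→2, i→3; i≥j, return j=2. v = [1, 1, 1, 2, 2, 1, 1]

[1, 1, 1, 2, 2, 1, 1]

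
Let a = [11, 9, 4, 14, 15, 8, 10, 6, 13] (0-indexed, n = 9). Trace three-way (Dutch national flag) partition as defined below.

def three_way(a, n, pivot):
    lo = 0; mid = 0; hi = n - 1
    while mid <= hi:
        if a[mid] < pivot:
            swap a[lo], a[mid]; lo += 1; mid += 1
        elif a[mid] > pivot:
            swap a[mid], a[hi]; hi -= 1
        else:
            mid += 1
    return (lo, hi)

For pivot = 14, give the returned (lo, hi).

pivot = 14; lo=0, mid=0, hi=8
a[mid]=11<14: swap a[0],a[0]; lo=1,mid=1 → [11, 9, 4, 14, 15, 8, 10, 6, 13]
a[mid]=9<14: swap a[1],a[1]; lo=2,mid=2 → [11, 9, 4, 14, 15, 8, 10, 6, 13]
a[mid]=4<14: swap a[2],a[2]; lo=3,mid=3 → [11, 9, 4, 14, 15, 8, 10, 6, 13]
a[mid]=14=14: mid=4
a[mid]=15>14: swap a[4],a[8]; hi=7 → [11, 9, 4, 14, 13, 8, 10, 6, 15]
a[mid]=13<14: swap a[3],a[4]; lo=4,mid=5 → [11, 9, 4, 13, 14, 8, 10, 6, 15]
a[mid]=8<14: swap a[4],a[5]; lo=5,mid=6 → [11, 9, 4, 13, 8, 14, 10, 6, 15]
a[mid]=10<14: swap a[5],a[6]; lo=6,mid=7 → [11, 9, 4, 13, 8, 10, 14, 6, 15]
a[mid]=6<14: swap a[6],a[7]; lo=7,mid=8 → [11, 9, 4, 13, 8, 10, 6, 14, 15]
end: lo=7, hi=7; a = [11, 9, 4, 13, 8, 10, 6, 14, 15]

(7, 7)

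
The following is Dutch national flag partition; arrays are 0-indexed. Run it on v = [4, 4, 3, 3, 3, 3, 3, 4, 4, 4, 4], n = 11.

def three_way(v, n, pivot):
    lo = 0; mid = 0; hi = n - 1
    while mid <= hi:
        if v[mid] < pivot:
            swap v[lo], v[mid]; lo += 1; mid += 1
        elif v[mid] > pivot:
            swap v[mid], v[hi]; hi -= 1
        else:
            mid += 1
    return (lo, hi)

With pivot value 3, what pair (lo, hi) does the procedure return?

(0, 4)

lo=0 mid=0 hi=10
4>3: swap(0,10), hi=9 ⇒ [4, 4, 3, 3, 3, 3, 3, 4, 4, 4, 4]
4>3: swap(0,9), hi=8 ⇒ [4, 4, 3, 3, 3, 3, 3, 4, 4, 4, 4]
4>3: swap(0,8), hi=7 ⇒ [4, 4, 3, 3, 3, 3, 3, 4, 4, 4, 4]
4>3: swap(0,7), hi=6 ⇒ [4, 4, 3, 3, 3, 3, 3, 4, 4, 4, 4]
4>3: swap(0,6), hi=5 ⇒ [3, 4, 3, 3, 3, 3, 4, 4, 4, 4, 4]
3=3: mid=1
4>3: swap(1,5), hi=4 ⇒ [3, 3, 3, 3, 3, 4, 4, 4, 4, 4, 4]
3=3: mid=2
3=3: mid=3
3=3: mid=4
3=3: mid=5
done. lo=0 hi=4; v=[3, 3, 3, 3, 3, 4, 4, 4, 4, 4, 4]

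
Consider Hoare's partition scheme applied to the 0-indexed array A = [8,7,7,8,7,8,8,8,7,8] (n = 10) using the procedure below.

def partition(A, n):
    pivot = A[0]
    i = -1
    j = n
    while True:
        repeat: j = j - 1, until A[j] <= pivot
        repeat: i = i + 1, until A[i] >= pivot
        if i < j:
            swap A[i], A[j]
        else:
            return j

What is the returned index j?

pivot = A[0] = 8; i = -1, j = 10
j→9 (A[9]=8≤8), i→0 (A[0]=8≥8); i<j, swap → [8,7,7,8,7,8,8,8,7,8]
j→8 (A[8]=7≤8), i→3 (A[3]=8≥8); i<j, swap → [8,7,7,7,7,8,8,8,8,8]
j→7 (A[7]=8≤8), i→5 (A[5]=8≥8); i<j, swap → [8,7,7,7,7,8,8,8,8,8]
j→6, i→6; i≥j, return j=6. A = [8,7,7,7,7,8,8,8,8,8]

6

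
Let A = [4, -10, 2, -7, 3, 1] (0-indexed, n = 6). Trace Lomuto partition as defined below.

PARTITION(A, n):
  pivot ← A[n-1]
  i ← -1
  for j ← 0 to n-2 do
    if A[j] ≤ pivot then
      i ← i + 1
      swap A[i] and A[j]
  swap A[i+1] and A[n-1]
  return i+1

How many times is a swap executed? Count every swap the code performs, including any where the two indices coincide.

3

pivot=1, i=-1
j=0: 4>1, skip
j=1: -10≤1, i=0, swap(0,1) ⇒ [-10, 4, 2, -7, 3, 1]
j=2: 2>1, skip
j=3: -7≤1, i=1, swap(1,3) ⇒ [-10, -7, 2, 4, 3, 1]
j=4: 3>1, skip
swap(2,5) ⇒ [-10, -7, 1, 4, 3, 2]; return 2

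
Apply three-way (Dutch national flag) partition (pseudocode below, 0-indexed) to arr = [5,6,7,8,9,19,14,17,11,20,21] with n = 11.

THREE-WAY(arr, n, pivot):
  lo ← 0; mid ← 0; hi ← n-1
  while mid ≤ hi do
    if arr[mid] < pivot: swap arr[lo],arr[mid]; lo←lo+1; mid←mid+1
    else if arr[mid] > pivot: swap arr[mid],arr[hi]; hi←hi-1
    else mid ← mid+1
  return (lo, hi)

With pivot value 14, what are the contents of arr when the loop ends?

lo=0 mid=0 hi=10
5<14: swap(0,0), lo=1 mid=1 ⇒ [5,6,7,8,9,19,14,17,11,20,21]
6<14: swap(1,1), lo=2 mid=2 ⇒ [5,6,7,8,9,19,14,17,11,20,21]
7<14: swap(2,2), lo=3 mid=3 ⇒ [5,6,7,8,9,19,14,17,11,20,21]
8<14: swap(3,3), lo=4 mid=4 ⇒ [5,6,7,8,9,19,14,17,11,20,21]
9<14: swap(4,4), lo=5 mid=5 ⇒ [5,6,7,8,9,19,14,17,11,20,21]
19>14: swap(5,10), hi=9 ⇒ [5,6,7,8,9,21,14,17,11,20,19]
21>14: swap(5,9), hi=8 ⇒ [5,6,7,8,9,20,14,17,11,21,19]
20>14: swap(5,8), hi=7 ⇒ [5,6,7,8,9,11,14,17,20,21,19]
11<14: swap(5,5), lo=6 mid=6 ⇒ [5,6,7,8,9,11,14,17,20,21,19]
14=14: mid=7
17>14: swap(7,7), hi=6 ⇒ [5,6,7,8,9,11,14,17,20,21,19]
done. lo=6 hi=6; arr=[5,6,7,8,9,11,14,17,20,21,19]

[5,6,7,8,9,11,14,17,20,21,19]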